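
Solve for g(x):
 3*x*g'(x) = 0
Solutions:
 g(x) = C1


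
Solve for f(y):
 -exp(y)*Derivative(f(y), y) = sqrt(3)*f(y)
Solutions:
 f(y) = C1*exp(sqrt(3)*exp(-y))


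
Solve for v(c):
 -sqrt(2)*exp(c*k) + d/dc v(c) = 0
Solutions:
 v(c) = C1 + sqrt(2)*exp(c*k)/k


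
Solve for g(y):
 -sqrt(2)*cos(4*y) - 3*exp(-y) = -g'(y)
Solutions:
 g(y) = C1 + sqrt(2)*sin(4*y)/4 - 3*exp(-y)


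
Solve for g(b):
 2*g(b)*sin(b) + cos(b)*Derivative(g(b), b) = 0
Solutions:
 g(b) = C1*cos(b)^2


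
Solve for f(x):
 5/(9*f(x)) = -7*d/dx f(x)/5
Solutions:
 f(x) = -sqrt(C1 - 350*x)/21
 f(x) = sqrt(C1 - 350*x)/21


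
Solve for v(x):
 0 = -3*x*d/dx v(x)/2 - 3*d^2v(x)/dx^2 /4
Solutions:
 v(x) = C1 + C2*erf(x)


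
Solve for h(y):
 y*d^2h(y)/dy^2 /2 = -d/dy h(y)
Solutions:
 h(y) = C1 + C2/y


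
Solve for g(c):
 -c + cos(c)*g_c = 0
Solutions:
 g(c) = C1 + Integral(c/cos(c), c)


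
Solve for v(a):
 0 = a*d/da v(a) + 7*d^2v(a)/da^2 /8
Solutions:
 v(a) = C1 + C2*erf(2*sqrt(7)*a/7)


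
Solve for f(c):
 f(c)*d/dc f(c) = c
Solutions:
 f(c) = -sqrt(C1 + c^2)
 f(c) = sqrt(C1 + c^2)


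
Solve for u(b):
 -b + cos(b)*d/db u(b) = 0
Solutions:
 u(b) = C1 + Integral(b/cos(b), b)


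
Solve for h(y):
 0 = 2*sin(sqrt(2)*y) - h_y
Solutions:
 h(y) = C1 - sqrt(2)*cos(sqrt(2)*y)


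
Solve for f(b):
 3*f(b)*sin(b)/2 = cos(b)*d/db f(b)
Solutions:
 f(b) = C1/cos(b)^(3/2)


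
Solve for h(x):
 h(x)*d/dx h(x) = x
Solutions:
 h(x) = -sqrt(C1 + x^2)
 h(x) = sqrt(C1 + x^2)


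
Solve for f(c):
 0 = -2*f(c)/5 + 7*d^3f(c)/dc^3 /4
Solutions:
 f(c) = C3*exp(2*35^(2/3)*c/35) + (C1*sin(sqrt(3)*35^(2/3)*c/35) + C2*cos(sqrt(3)*35^(2/3)*c/35))*exp(-35^(2/3)*c/35)


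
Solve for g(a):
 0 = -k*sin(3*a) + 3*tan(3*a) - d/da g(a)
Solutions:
 g(a) = C1 + k*cos(3*a)/3 - log(cos(3*a))


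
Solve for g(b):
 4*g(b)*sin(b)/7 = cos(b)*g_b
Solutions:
 g(b) = C1/cos(b)^(4/7)


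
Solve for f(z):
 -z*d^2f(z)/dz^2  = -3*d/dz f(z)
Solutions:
 f(z) = C1 + C2*z^4


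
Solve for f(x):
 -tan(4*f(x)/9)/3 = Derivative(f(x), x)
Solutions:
 f(x) = -9*asin(C1*exp(-4*x/27))/4 + 9*pi/4
 f(x) = 9*asin(C1*exp(-4*x/27))/4


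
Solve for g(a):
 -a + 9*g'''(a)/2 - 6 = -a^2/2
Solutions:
 g(a) = C1 + C2*a + C3*a^2 - a^5/540 + a^4/108 + 2*a^3/9


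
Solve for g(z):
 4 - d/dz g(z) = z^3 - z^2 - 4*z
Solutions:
 g(z) = C1 - z^4/4 + z^3/3 + 2*z^2 + 4*z


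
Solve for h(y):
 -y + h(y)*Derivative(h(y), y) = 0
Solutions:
 h(y) = -sqrt(C1 + y^2)
 h(y) = sqrt(C1 + y^2)


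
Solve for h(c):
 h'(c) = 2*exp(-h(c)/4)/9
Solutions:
 h(c) = 4*log(C1 + c/18)


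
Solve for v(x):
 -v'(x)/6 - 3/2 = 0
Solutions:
 v(x) = C1 - 9*x


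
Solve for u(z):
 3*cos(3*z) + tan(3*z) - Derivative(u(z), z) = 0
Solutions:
 u(z) = C1 - log(cos(3*z))/3 + sin(3*z)


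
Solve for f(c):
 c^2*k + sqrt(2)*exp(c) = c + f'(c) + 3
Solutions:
 f(c) = C1 + c^3*k/3 - c^2/2 - 3*c + sqrt(2)*exp(c)


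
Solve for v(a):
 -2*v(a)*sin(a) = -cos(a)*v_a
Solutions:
 v(a) = C1/cos(a)^2


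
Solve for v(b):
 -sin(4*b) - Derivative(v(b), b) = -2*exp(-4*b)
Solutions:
 v(b) = C1 + cos(4*b)/4 - exp(-4*b)/2


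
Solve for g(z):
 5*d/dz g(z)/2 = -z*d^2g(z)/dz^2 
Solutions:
 g(z) = C1 + C2/z^(3/2)


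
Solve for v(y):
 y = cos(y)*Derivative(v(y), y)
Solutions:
 v(y) = C1 + Integral(y/cos(y), y)


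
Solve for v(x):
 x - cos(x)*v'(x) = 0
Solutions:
 v(x) = C1 + Integral(x/cos(x), x)


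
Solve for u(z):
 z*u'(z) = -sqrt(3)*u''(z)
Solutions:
 u(z) = C1 + C2*erf(sqrt(2)*3^(3/4)*z/6)


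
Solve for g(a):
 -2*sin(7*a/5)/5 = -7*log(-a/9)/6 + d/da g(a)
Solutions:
 g(a) = C1 + 7*a*log(-a)/6 - 7*a*log(3)/3 - 7*a/6 + 2*cos(7*a/5)/7


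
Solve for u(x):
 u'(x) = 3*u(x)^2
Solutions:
 u(x) = -1/(C1 + 3*x)


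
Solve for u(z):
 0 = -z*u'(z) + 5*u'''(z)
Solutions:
 u(z) = C1 + Integral(C2*airyai(5^(2/3)*z/5) + C3*airybi(5^(2/3)*z/5), z)


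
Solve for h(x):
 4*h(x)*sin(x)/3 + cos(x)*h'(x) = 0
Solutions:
 h(x) = C1*cos(x)^(4/3)


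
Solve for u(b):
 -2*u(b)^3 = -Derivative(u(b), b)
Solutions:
 u(b) = -sqrt(2)*sqrt(-1/(C1 + 2*b))/2
 u(b) = sqrt(2)*sqrt(-1/(C1 + 2*b))/2


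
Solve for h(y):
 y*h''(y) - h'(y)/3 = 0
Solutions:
 h(y) = C1 + C2*y^(4/3)


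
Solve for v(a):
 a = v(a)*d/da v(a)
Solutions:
 v(a) = -sqrt(C1 + a^2)
 v(a) = sqrt(C1 + a^2)


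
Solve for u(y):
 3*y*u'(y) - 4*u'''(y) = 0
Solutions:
 u(y) = C1 + Integral(C2*airyai(6^(1/3)*y/2) + C3*airybi(6^(1/3)*y/2), y)


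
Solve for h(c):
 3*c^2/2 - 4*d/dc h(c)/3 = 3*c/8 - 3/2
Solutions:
 h(c) = C1 + 3*c^3/8 - 9*c^2/64 + 9*c/8


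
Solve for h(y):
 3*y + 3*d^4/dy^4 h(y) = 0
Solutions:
 h(y) = C1 + C2*y + C3*y^2 + C4*y^3 - y^5/120


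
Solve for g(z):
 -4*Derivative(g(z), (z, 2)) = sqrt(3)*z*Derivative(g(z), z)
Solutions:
 g(z) = C1 + C2*erf(sqrt(2)*3^(1/4)*z/4)


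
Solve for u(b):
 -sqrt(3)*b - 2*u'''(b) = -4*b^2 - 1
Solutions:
 u(b) = C1 + C2*b + C3*b^2 + b^5/30 - sqrt(3)*b^4/48 + b^3/12


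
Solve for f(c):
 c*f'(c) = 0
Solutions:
 f(c) = C1


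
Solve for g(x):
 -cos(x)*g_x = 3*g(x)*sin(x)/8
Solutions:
 g(x) = C1*cos(x)^(3/8)


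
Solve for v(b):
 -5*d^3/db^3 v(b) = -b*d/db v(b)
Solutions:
 v(b) = C1 + Integral(C2*airyai(5^(2/3)*b/5) + C3*airybi(5^(2/3)*b/5), b)


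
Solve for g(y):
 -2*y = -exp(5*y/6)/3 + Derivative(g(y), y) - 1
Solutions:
 g(y) = C1 - y^2 + y + 2*exp(5*y/6)/5


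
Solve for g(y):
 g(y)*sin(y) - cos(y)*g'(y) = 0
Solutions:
 g(y) = C1/cos(y)


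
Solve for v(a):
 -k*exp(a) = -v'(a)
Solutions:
 v(a) = C1 + k*exp(a)


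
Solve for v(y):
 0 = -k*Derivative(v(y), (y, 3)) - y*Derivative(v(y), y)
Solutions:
 v(y) = C1 + Integral(C2*airyai(y*(-1/k)^(1/3)) + C3*airybi(y*(-1/k)^(1/3)), y)


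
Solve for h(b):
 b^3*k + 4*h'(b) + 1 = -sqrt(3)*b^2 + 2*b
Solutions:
 h(b) = C1 - b^4*k/16 - sqrt(3)*b^3/12 + b^2/4 - b/4


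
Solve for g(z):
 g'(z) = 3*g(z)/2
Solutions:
 g(z) = C1*exp(3*z/2)


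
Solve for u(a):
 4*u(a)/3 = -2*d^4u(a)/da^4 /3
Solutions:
 u(a) = (C1*sin(2^(3/4)*a/2) + C2*cos(2^(3/4)*a/2))*exp(-2^(3/4)*a/2) + (C3*sin(2^(3/4)*a/2) + C4*cos(2^(3/4)*a/2))*exp(2^(3/4)*a/2)


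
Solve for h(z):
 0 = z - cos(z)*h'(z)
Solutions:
 h(z) = C1 + Integral(z/cos(z), z)


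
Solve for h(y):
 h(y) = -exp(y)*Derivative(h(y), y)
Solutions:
 h(y) = C1*exp(exp(-y))


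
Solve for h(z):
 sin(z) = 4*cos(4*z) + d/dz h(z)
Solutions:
 h(z) = C1 - sin(4*z) - cos(z)


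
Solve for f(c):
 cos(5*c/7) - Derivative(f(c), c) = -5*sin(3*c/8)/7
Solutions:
 f(c) = C1 + 7*sin(5*c/7)/5 - 40*cos(3*c/8)/21


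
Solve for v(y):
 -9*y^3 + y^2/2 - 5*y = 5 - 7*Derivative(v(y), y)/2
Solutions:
 v(y) = C1 + 9*y^4/14 - y^3/21 + 5*y^2/7 + 10*y/7


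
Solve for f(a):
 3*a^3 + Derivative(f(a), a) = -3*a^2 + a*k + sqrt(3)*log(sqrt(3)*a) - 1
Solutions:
 f(a) = C1 - 3*a^4/4 - a^3 + a^2*k/2 + sqrt(3)*a*log(a) - sqrt(3)*a - a + sqrt(3)*a*log(3)/2


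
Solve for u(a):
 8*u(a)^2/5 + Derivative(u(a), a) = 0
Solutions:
 u(a) = 5/(C1 + 8*a)


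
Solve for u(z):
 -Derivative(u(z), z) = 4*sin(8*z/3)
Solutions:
 u(z) = C1 + 3*cos(8*z/3)/2


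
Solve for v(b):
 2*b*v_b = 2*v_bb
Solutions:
 v(b) = C1 + C2*erfi(sqrt(2)*b/2)


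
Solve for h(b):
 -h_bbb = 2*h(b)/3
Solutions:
 h(b) = C3*exp(-2^(1/3)*3^(2/3)*b/3) + (C1*sin(2^(1/3)*3^(1/6)*b/2) + C2*cos(2^(1/3)*3^(1/6)*b/2))*exp(2^(1/3)*3^(2/3)*b/6)


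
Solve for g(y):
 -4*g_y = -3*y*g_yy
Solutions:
 g(y) = C1 + C2*y^(7/3)


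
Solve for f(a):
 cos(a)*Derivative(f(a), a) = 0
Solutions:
 f(a) = C1


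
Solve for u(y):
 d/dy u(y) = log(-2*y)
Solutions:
 u(y) = C1 + y*log(-y) + y*(-1 + log(2))


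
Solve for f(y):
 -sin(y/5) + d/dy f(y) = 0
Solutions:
 f(y) = C1 - 5*cos(y/5)


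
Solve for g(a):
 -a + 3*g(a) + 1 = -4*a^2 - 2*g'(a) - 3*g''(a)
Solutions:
 g(a) = -4*a^2/3 + 19*a/9 + (C1*sin(2*sqrt(2)*a/3) + C2*cos(2*sqrt(2)*a/3))*exp(-a/3) + 25/27


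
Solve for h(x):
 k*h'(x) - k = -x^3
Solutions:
 h(x) = C1 + x - x^4/(4*k)


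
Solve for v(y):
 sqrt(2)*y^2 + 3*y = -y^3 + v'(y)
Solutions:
 v(y) = C1 + y^4/4 + sqrt(2)*y^3/3 + 3*y^2/2


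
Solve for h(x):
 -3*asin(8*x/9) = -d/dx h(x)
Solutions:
 h(x) = C1 + 3*x*asin(8*x/9) + 3*sqrt(81 - 64*x^2)/8


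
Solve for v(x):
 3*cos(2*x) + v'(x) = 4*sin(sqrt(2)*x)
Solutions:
 v(x) = C1 - 3*sin(2*x)/2 - 2*sqrt(2)*cos(sqrt(2)*x)


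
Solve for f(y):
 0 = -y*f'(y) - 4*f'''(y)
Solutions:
 f(y) = C1 + Integral(C2*airyai(-2^(1/3)*y/2) + C3*airybi(-2^(1/3)*y/2), y)


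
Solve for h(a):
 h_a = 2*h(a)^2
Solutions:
 h(a) = -1/(C1 + 2*a)


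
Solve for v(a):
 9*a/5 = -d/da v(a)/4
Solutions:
 v(a) = C1 - 18*a^2/5


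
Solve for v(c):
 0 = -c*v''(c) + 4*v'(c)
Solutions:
 v(c) = C1 + C2*c^5


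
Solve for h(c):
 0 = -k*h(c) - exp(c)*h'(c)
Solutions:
 h(c) = C1*exp(k*exp(-c))


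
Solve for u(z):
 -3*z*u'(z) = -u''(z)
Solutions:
 u(z) = C1 + C2*erfi(sqrt(6)*z/2)


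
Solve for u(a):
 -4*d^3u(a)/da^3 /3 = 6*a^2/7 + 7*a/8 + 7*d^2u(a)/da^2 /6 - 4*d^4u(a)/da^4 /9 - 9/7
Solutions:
 u(a) = C1 + C2*a + C3*exp(a*(6 - sqrt(78))/4) + C4*exp(a*(6 + sqrt(78))/4) - 3*a^4/49 + 425*a^3/2744 - 624*a^2/2401


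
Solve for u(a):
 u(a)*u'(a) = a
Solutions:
 u(a) = -sqrt(C1 + a^2)
 u(a) = sqrt(C1 + a^2)


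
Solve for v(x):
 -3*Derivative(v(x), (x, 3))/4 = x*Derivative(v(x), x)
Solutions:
 v(x) = C1 + Integral(C2*airyai(-6^(2/3)*x/3) + C3*airybi(-6^(2/3)*x/3), x)


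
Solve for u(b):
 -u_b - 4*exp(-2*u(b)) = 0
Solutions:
 u(b) = log(-sqrt(C1 - 8*b))
 u(b) = log(C1 - 8*b)/2


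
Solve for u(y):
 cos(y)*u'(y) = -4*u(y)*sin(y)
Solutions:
 u(y) = C1*cos(y)^4


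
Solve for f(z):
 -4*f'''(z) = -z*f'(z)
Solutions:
 f(z) = C1 + Integral(C2*airyai(2^(1/3)*z/2) + C3*airybi(2^(1/3)*z/2), z)


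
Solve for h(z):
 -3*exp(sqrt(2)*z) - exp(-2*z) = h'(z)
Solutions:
 h(z) = C1 - 3*sqrt(2)*exp(sqrt(2)*z)/2 + exp(-2*z)/2


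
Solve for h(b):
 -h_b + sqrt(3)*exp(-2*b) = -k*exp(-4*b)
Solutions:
 h(b) = C1 - k*exp(-4*b)/4 - sqrt(3)*exp(-2*b)/2


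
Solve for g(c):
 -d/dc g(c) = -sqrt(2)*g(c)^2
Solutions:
 g(c) = -1/(C1 + sqrt(2)*c)


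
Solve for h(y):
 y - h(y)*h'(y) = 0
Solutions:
 h(y) = -sqrt(C1 + y^2)
 h(y) = sqrt(C1 + y^2)


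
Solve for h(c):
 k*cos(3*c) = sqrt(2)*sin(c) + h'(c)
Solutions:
 h(c) = C1 + k*sin(3*c)/3 + sqrt(2)*cos(c)


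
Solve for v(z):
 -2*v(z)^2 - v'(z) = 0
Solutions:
 v(z) = 1/(C1 + 2*z)


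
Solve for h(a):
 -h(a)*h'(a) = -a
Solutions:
 h(a) = -sqrt(C1 + a^2)
 h(a) = sqrt(C1 + a^2)


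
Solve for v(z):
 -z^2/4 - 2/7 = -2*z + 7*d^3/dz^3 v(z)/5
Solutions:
 v(z) = C1 + C2*z + C3*z^2 - z^5/336 + 5*z^4/84 - 5*z^3/147


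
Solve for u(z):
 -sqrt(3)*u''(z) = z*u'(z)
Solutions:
 u(z) = C1 + C2*erf(sqrt(2)*3^(3/4)*z/6)


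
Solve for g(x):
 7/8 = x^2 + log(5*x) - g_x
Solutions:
 g(x) = C1 + x^3/3 + x*log(x) - 15*x/8 + x*log(5)


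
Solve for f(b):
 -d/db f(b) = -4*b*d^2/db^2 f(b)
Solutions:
 f(b) = C1 + C2*b^(5/4)


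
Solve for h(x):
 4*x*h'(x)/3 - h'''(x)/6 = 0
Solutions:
 h(x) = C1 + Integral(C2*airyai(2*x) + C3*airybi(2*x), x)


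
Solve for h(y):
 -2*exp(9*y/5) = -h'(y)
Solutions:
 h(y) = C1 + 10*exp(9*y/5)/9


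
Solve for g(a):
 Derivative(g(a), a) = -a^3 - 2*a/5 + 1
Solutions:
 g(a) = C1 - a^4/4 - a^2/5 + a


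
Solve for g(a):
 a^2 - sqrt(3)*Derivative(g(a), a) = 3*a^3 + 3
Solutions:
 g(a) = C1 - sqrt(3)*a^4/4 + sqrt(3)*a^3/9 - sqrt(3)*a


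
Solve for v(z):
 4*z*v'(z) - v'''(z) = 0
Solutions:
 v(z) = C1 + Integral(C2*airyai(2^(2/3)*z) + C3*airybi(2^(2/3)*z), z)


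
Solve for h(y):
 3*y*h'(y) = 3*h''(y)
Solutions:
 h(y) = C1 + C2*erfi(sqrt(2)*y/2)


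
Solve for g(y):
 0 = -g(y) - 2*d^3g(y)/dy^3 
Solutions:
 g(y) = C3*exp(-2^(2/3)*y/2) + (C1*sin(2^(2/3)*sqrt(3)*y/4) + C2*cos(2^(2/3)*sqrt(3)*y/4))*exp(2^(2/3)*y/4)


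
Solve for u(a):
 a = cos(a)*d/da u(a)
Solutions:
 u(a) = C1 + Integral(a/cos(a), a)


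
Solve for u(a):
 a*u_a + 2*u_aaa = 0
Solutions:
 u(a) = C1 + Integral(C2*airyai(-2^(2/3)*a/2) + C3*airybi(-2^(2/3)*a/2), a)


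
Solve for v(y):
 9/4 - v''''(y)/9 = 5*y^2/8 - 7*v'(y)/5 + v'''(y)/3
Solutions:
 v(y) = C1 + C2*exp(-y*(10^(1/3)/(2*(3*sqrt(301) + 53)^(1/3)) + 1 + 10^(2/3)*(3*sqrt(301) + 53)^(1/3)/20))*sin(10^(1/3)*sqrt(3)*y*(-10^(1/3)*(3*sqrt(301) + 53)^(1/3) + 10/(3*sqrt(301) + 53)^(1/3))/20) + C3*exp(-y*(10^(1/3)/(2*(3*sqrt(301) + 53)^(1/3)) + 1 + 10^(2/3)*(3*sqrt(301) + 53)^(1/3)/20))*cos(10^(1/3)*sqrt(3)*y*(-10^(1/3)*(3*sqrt(301) + 53)^(1/3) + 10/(3*sqrt(301) + 53)^(1/3))/20) + C4*exp(y*(-1 + 10^(1/3)/(3*sqrt(301) + 53)^(1/3) + 10^(2/3)*(3*sqrt(301) + 53)^(1/3)/10)) + 25*y^3/168 - 205*y/147


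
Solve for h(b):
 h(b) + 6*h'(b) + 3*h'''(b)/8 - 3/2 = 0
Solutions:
 h(b) = C1*exp(6^(1/3)*b*(-8*3^(1/3)/(3 + sqrt(777))^(1/3) + 2^(1/3)*(3 + sqrt(777))^(1/3))/6)*sin(2^(1/3)*3^(1/6)*b*(4/(3 + sqrt(777))^(1/3) + 2^(1/3)*3^(2/3)*(3 + sqrt(777))^(1/3)/6)) + C2*exp(6^(1/3)*b*(-8*3^(1/3)/(3 + sqrt(777))^(1/3) + 2^(1/3)*(3 + sqrt(777))^(1/3))/6)*cos(2^(1/3)*3^(1/6)*b*(4/(3 + sqrt(777))^(1/3) + 2^(1/3)*3^(2/3)*(3 + sqrt(777))^(1/3)/6)) + C3*exp(-6^(1/3)*b*(-8*3^(1/3)/(3 + sqrt(777))^(1/3) + 2^(1/3)*(3 + sqrt(777))^(1/3))/3) + 3/2


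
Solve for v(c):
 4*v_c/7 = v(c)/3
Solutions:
 v(c) = C1*exp(7*c/12)


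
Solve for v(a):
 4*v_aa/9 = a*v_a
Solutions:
 v(a) = C1 + C2*erfi(3*sqrt(2)*a/4)


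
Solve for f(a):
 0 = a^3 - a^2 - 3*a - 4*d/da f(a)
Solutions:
 f(a) = C1 + a^4/16 - a^3/12 - 3*a^2/8


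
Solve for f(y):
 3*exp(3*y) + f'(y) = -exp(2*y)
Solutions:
 f(y) = C1 - exp(3*y) - exp(2*y)/2


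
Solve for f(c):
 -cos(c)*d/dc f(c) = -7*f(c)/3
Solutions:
 f(c) = C1*(sin(c) + 1)^(7/6)/(sin(c) - 1)^(7/6)


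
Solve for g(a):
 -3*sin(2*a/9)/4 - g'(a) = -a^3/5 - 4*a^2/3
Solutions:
 g(a) = C1 + a^4/20 + 4*a^3/9 + 27*cos(2*a/9)/8


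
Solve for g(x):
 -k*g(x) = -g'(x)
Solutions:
 g(x) = C1*exp(k*x)


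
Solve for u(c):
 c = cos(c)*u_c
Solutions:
 u(c) = C1 + Integral(c/cos(c), c)


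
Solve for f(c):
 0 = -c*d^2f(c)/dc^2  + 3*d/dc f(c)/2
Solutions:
 f(c) = C1 + C2*c^(5/2)


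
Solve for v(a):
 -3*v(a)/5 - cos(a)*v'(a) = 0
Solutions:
 v(a) = C1*(sin(a) - 1)^(3/10)/(sin(a) + 1)^(3/10)


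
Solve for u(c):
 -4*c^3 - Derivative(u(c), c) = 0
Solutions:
 u(c) = C1 - c^4


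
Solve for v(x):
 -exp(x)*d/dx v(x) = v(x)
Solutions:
 v(x) = C1*exp(exp(-x))


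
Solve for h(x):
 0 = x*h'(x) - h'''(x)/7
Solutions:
 h(x) = C1 + Integral(C2*airyai(7^(1/3)*x) + C3*airybi(7^(1/3)*x), x)


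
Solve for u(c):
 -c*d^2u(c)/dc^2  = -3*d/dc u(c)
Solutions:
 u(c) = C1 + C2*c^4


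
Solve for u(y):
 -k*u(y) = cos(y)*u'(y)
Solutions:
 u(y) = C1*exp(k*(log(sin(y) - 1) - log(sin(y) + 1))/2)


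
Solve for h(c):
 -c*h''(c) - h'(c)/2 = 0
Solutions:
 h(c) = C1 + C2*sqrt(c)


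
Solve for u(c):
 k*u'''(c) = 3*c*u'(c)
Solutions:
 u(c) = C1 + Integral(C2*airyai(3^(1/3)*c*(1/k)^(1/3)) + C3*airybi(3^(1/3)*c*(1/k)^(1/3)), c)


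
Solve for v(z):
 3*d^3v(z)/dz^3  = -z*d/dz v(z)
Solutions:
 v(z) = C1 + Integral(C2*airyai(-3^(2/3)*z/3) + C3*airybi(-3^(2/3)*z/3), z)


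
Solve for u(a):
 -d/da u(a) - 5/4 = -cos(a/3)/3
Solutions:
 u(a) = C1 - 5*a/4 + sin(a/3)


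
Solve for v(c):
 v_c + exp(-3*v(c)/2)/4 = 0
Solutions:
 v(c) = 2*log(C1 - 3*c/8)/3
 v(c) = 2*log((-3^(1/3) - 3^(5/6)*I)*(C1 - c)^(1/3)/4)
 v(c) = 2*log((-3^(1/3) + 3^(5/6)*I)*(C1 - c)^(1/3)/4)


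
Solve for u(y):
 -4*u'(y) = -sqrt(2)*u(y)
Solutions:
 u(y) = C1*exp(sqrt(2)*y/4)


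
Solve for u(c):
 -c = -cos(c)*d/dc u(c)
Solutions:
 u(c) = C1 + Integral(c/cos(c), c)


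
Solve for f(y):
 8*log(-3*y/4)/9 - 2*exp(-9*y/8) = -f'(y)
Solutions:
 f(y) = C1 - 8*y*log(-y)/9 + 8*y*(-log(3) + 1 + 2*log(2))/9 - 16*exp(-9*y/8)/9


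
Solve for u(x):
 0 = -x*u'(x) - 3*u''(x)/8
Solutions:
 u(x) = C1 + C2*erf(2*sqrt(3)*x/3)


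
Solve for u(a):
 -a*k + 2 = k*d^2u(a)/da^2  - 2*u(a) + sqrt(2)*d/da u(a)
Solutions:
 u(a) = C1*exp(sqrt(2)*a*(sqrt(4*k + 1) - 1)/(2*k)) + C2*exp(-sqrt(2)*a*(sqrt(4*k + 1) + 1)/(2*k)) + a*k/2 + sqrt(2)*k/4 - 1


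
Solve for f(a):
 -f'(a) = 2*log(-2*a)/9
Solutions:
 f(a) = C1 - 2*a*log(-a)/9 + 2*a*(1 - log(2))/9


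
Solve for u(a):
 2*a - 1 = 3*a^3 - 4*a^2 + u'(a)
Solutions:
 u(a) = C1 - 3*a^4/4 + 4*a^3/3 + a^2 - a


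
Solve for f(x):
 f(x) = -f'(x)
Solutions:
 f(x) = C1*exp(-x)


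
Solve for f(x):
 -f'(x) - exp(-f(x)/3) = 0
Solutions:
 f(x) = 3*log(C1 - x/3)


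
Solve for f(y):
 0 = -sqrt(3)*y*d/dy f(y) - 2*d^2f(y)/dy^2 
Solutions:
 f(y) = C1 + C2*erf(3^(1/4)*y/2)


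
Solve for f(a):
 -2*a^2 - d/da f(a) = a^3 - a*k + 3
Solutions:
 f(a) = C1 - a^4/4 - 2*a^3/3 + a^2*k/2 - 3*a


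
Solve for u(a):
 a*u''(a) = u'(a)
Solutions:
 u(a) = C1 + C2*a^2


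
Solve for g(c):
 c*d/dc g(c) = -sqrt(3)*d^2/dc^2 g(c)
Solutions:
 g(c) = C1 + C2*erf(sqrt(2)*3^(3/4)*c/6)


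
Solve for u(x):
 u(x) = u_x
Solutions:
 u(x) = C1*exp(x)


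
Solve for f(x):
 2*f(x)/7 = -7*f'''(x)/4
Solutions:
 f(x) = C3*exp(-2*7^(1/3)*x/7) + (C1*sin(sqrt(3)*7^(1/3)*x/7) + C2*cos(sqrt(3)*7^(1/3)*x/7))*exp(7^(1/3)*x/7)


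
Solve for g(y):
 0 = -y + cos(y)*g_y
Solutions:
 g(y) = C1 + Integral(y/cos(y), y)


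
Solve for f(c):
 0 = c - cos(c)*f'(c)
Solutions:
 f(c) = C1 + Integral(c/cos(c), c)


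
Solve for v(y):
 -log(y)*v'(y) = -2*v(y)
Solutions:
 v(y) = C1*exp(2*li(y))


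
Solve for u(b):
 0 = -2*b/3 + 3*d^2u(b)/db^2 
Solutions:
 u(b) = C1 + C2*b + b^3/27


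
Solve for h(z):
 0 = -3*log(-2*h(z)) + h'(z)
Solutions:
 -Integral(1/(log(-_y) + log(2)), (_y, h(z)))/3 = C1 - z


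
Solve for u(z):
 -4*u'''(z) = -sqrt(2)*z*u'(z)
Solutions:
 u(z) = C1 + Integral(C2*airyai(sqrt(2)*z/2) + C3*airybi(sqrt(2)*z/2), z)


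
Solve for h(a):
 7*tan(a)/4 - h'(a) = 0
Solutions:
 h(a) = C1 - 7*log(cos(a))/4


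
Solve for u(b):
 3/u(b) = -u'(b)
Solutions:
 u(b) = -sqrt(C1 - 6*b)
 u(b) = sqrt(C1 - 6*b)


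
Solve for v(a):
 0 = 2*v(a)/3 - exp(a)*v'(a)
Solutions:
 v(a) = C1*exp(-2*exp(-a)/3)


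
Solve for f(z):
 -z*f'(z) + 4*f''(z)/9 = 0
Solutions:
 f(z) = C1 + C2*erfi(3*sqrt(2)*z/4)


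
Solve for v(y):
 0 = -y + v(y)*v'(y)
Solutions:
 v(y) = -sqrt(C1 + y^2)
 v(y) = sqrt(C1 + y^2)


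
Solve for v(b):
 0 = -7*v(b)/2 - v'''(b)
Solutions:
 v(b) = C3*exp(-2^(2/3)*7^(1/3)*b/2) + (C1*sin(2^(2/3)*sqrt(3)*7^(1/3)*b/4) + C2*cos(2^(2/3)*sqrt(3)*7^(1/3)*b/4))*exp(2^(2/3)*7^(1/3)*b/4)


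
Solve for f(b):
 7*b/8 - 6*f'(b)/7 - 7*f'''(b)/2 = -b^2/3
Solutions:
 f(b) = C1 + C2*sin(2*sqrt(3)*b/7) + C3*cos(2*sqrt(3)*b/7) + 7*b^3/54 + 49*b^2/96 - 343*b/108


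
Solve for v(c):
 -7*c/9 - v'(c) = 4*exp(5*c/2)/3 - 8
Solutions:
 v(c) = C1 - 7*c^2/18 + 8*c - 8*exp(5*c/2)/15


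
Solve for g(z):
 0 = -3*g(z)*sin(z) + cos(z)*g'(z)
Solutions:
 g(z) = C1/cos(z)^3


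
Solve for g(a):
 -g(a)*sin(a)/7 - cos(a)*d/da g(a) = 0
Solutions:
 g(a) = C1*cos(a)^(1/7)


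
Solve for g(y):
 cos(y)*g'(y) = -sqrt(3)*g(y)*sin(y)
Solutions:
 g(y) = C1*cos(y)^(sqrt(3))


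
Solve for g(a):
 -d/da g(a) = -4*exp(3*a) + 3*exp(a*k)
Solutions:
 g(a) = C1 + 4*exp(3*a)/3 - 3*exp(a*k)/k


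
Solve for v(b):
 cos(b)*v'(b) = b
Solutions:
 v(b) = C1 + Integral(b/cos(b), b)


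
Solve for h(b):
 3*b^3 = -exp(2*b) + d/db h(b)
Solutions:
 h(b) = C1 + 3*b^4/4 + exp(2*b)/2


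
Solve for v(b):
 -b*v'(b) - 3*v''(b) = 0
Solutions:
 v(b) = C1 + C2*erf(sqrt(6)*b/6)


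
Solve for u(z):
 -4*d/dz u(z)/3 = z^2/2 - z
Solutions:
 u(z) = C1 - z^3/8 + 3*z^2/8


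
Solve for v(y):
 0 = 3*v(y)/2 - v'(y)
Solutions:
 v(y) = C1*exp(3*y/2)


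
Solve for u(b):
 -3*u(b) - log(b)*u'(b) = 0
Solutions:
 u(b) = C1*exp(-3*li(b))


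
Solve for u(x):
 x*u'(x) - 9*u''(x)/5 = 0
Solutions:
 u(x) = C1 + C2*erfi(sqrt(10)*x/6)


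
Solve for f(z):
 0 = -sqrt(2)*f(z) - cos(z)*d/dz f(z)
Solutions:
 f(z) = C1*(sin(z) - 1)^(sqrt(2)/2)/(sin(z) + 1)^(sqrt(2)/2)


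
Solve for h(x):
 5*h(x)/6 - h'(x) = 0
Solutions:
 h(x) = C1*exp(5*x/6)


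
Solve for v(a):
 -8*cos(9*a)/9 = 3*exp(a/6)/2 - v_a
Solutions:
 v(a) = C1 + 9*exp(a/6) + 8*sin(9*a)/81


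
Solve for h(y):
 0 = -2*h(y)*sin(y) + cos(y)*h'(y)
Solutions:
 h(y) = C1/cos(y)^2


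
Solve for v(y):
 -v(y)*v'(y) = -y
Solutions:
 v(y) = -sqrt(C1 + y^2)
 v(y) = sqrt(C1 + y^2)


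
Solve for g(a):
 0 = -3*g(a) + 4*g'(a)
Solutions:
 g(a) = C1*exp(3*a/4)


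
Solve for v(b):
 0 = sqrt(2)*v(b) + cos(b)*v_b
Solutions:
 v(b) = C1*(sin(b) - 1)^(sqrt(2)/2)/(sin(b) + 1)^(sqrt(2)/2)


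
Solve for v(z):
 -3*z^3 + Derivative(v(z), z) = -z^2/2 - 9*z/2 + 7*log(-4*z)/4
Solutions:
 v(z) = C1 + 3*z^4/4 - z^3/6 - 9*z^2/4 + 7*z*log(-z)/4 + 7*z*(-1 + 2*log(2))/4


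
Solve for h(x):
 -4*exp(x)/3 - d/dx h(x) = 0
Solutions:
 h(x) = C1 - 4*exp(x)/3


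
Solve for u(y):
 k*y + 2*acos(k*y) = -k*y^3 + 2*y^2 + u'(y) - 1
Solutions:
 u(y) = C1 + k*y^4/4 + k*y^2/2 - 2*y^3/3 + y + 2*Piecewise((y*acos(k*y) - sqrt(-k^2*y^2 + 1)/k, Ne(k, 0)), (pi*y/2, True))


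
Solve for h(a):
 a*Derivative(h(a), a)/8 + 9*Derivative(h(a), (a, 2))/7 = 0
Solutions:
 h(a) = C1 + C2*erf(sqrt(7)*a/12)


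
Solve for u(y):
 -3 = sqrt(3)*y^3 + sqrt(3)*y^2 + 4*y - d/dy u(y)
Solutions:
 u(y) = C1 + sqrt(3)*y^4/4 + sqrt(3)*y^3/3 + 2*y^2 + 3*y


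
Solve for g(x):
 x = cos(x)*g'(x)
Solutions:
 g(x) = C1 + Integral(x/cos(x), x)


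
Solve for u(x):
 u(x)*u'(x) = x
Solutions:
 u(x) = -sqrt(C1 + x^2)
 u(x) = sqrt(C1 + x^2)


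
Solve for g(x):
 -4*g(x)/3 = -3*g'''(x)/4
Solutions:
 g(x) = C3*exp(2*6^(1/3)*x/3) + (C1*sin(2^(1/3)*3^(5/6)*x/3) + C2*cos(2^(1/3)*3^(5/6)*x/3))*exp(-6^(1/3)*x/3)


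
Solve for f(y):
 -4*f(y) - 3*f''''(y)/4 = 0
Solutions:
 f(y) = (C1*sin(sqrt(2)*3^(3/4)*y/3) + C2*cos(sqrt(2)*3^(3/4)*y/3))*exp(-sqrt(2)*3^(3/4)*y/3) + (C3*sin(sqrt(2)*3^(3/4)*y/3) + C4*cos(sqrt(2)*3^(3/4)*y/3))*exp(sqrt(2)*3^(3/4)*y/3)


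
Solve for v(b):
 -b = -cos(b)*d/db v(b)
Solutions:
 v(b) = C1 + Integral(b/cos(b), b)


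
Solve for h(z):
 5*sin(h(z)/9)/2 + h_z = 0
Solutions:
 5*z/2 + 9*log(cos(h(z)/9) - 1)/2 - 9*log(cos(h(z)/9) + 1)/2 = C1


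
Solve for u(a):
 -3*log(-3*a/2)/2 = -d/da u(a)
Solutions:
 u(a) = C1 + 3*a*log(-a)/2 + 3*a*(-1 - log(2) + log(3))/2


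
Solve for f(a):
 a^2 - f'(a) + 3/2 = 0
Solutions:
 f(a) = C1 + a^3/3 + 3*a/2


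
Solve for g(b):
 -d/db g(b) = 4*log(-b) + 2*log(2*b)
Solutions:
 g(b) = C1 - 6*b*log(b) + 2*b*(-log(2) + 3 - 2*I*pi)


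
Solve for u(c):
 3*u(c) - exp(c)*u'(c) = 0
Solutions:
 u(c) = C1*exp(-3*exp(-c))


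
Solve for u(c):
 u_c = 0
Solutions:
 u(c) = C1


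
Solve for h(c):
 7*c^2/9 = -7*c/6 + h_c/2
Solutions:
 h(c) = C1 + 14*c^3/27 + 7*c^2/6


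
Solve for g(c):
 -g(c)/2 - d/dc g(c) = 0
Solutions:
 g(c) = C1*exp(-c/2)


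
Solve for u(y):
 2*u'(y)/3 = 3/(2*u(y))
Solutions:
 u(y) = -sqrt(C1 + 18*y)/2
 u(y) = sqrt(C1 + 18*y)/2


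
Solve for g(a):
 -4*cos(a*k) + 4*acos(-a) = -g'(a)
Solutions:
 g(a) = C1 - 4*a*acos(-a) - 4*sqrt(1 - a^2) + 4*Piecewise((sin(a*k)/k, Ne(k, 0)), (a, True))


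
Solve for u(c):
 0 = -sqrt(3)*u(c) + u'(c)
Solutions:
 u(c) = C1*exp(sqrt(3)*c)


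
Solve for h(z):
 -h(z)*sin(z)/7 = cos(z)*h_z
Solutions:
 h(z) = C1*cos(z)^(1/7)


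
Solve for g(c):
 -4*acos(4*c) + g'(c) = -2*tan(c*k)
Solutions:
 g(c) = C1 + 4*c*acos(4*c) - sqrt(1 - 16*c^2) - 2*Piecewise((-log(cos(c*k))/k, Ne(k, 0)), (0, True))


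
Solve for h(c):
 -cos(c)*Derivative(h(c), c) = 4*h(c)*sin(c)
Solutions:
 h(c) = C1*cos(c)^4


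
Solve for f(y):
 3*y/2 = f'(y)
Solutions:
 f(y) = C1 + 3*y^2/4


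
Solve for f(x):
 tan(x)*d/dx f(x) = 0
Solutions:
 f(x) = C1


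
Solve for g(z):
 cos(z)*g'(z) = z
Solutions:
 g(z) = C1 + Integral(z/cos(z), z)


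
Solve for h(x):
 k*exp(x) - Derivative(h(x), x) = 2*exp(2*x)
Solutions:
 h(x) = C1 + k*exp(x) - exp(2*x)


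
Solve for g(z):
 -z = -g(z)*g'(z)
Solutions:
 g(z) = -sqrt(C1 + z^2)
 g(z) = sqrt(C1 + z^2)


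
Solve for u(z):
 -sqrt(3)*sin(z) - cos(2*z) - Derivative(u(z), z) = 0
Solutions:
 u(z) = C1 - sin(2*z)/2 + sqrt(3)*cos(z)


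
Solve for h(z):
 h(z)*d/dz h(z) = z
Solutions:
 h(z) = -sqrt(C1 + z^2)
 h(z) = sqrt(C1 + z^2)


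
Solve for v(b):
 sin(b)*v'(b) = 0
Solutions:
 v(b) = C1


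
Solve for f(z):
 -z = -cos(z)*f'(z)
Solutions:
 f(z) = C1 + Integral(z/cos(z), z)


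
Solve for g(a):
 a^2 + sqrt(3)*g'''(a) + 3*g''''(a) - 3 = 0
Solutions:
 g(a) = C1 + C2*a + C3*a^2 + C4*exp(-sqrt(3)*a/3) - sqrt(3)*a^5/180 + a^4/12 - sqrt(3)*a^3/6


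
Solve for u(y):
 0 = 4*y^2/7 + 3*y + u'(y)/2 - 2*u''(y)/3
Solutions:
 u(y) = C1 + C2*exp(3*y/4) - 8*y^3/21 - 95*y^2/21 - 760*y/63


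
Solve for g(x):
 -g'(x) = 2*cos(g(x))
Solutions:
 g(x) = pi - asin((C1 + exp(4*x))/(C1 - exp(4*x)))
 g(x) = asin((C1 + exp(4*x))/(C1 - exp(4*x)))


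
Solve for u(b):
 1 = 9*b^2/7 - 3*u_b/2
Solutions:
 u(b) = C1 + 2*b^3/7 - 2*b/3


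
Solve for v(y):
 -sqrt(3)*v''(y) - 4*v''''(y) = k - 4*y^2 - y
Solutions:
 v(y) = C1 + C2*y + C3*sin(3^(1/4)*y/2) + C4*cos(3^(1/4)*y/2) + sqrt(3)*y^4/9 + sqrt(3)*y^3/18 + y^2*(-sqrt(3)*k - 32)/6


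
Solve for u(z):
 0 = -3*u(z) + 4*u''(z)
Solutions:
 u(z) = C1*exp(-sqrt(3)*z/2) + C2*exp(sqrt(3)*z/2)


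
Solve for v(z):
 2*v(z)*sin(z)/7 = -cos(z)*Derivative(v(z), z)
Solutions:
 v(z) = C1*cos(z)^(2/7)


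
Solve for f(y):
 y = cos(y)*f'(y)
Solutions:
 f(y) = C1 + Integral(y/cos(y), y)


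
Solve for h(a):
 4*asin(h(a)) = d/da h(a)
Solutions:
 Integral(1/asin(_y), (_y, h(a))) = C1 + 4*a


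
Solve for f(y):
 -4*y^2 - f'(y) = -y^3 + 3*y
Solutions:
 f(y) = C1 + y^4/4 - 4*y^3/3 - 3*y^2/2


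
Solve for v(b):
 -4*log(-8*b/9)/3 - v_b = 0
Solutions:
 v(b) = C1 - 4*b*log(-b)/3 + b*(-4*log(2) + 4/3 + 8*log(3)/3)


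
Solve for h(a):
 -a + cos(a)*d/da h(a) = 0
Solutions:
 h(a) = C1 + Integral(a/cos(a), a)


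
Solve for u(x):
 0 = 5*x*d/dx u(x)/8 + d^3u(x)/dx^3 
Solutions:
 u(x) = C1 + Integral(C2*airyai(-5^(1/3)*x/2) + C3*airybi(-5^(1/3)*x/2), x)


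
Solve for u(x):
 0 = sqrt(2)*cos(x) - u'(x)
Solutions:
 u(x) = C1 + sqrt(2)*sin(x)


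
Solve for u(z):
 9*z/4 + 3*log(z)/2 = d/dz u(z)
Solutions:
 u(z) = C1 + 9*z^2/8 + 3*z*log(z)/2 - 3*z/2


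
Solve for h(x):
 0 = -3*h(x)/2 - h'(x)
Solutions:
 h(x) = C1*exp(-3*x/2)


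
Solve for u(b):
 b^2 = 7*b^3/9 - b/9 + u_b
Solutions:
 u(b) = C1 - 7*b^4/36 + b^3/3 + b^2/18


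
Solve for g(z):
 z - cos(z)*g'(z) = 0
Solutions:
 g(z) = C1 + Integral(z/cos(z), z)


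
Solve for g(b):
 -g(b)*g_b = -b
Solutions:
 g(b) = -sqrt(C1 + b^2)
 g(b) = sqrt(C1 + b^2)


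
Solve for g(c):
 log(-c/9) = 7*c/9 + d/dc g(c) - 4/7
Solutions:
 g(c) = C1 - 7*c^2/18 + c*log(-c) + c*(-2*log(3) - 3/7)


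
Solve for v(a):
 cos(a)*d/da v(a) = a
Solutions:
 v(a) = C1 + Integral(a/cos(a), a)


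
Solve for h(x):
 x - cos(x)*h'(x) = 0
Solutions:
 h(x) = C1 + Integral(x/cos(x), x)


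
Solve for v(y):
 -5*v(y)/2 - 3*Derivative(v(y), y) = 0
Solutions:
 v(y) = C1*exp(-5*y/6)


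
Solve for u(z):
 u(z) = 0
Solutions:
 u(z) = 0


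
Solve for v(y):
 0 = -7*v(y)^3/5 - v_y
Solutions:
 v(y) = -sqrt(10)*sqrt(-1/(C1 - 7*y))/2
 v(y) = sqrt(10)*sqrt(-1/(C1 - 7*y))/2


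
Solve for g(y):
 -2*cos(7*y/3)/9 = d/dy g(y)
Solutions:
 g(y) = C1 - 2*sin(7*y/3)/21


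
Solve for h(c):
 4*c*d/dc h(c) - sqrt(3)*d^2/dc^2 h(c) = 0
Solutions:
 h(c) = C1 + C2*erfi(sqrt(2)*3^(3/4)*c/3)


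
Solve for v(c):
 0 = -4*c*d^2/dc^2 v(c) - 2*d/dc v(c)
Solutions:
 v(c) = C1 + C2*sqrt(c)


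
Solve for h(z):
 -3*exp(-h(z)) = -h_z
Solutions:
 h(z) = log(C1 + 3*z)


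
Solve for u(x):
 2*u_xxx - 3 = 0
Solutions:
 u(x) = C1 + C2*x + C3*x^2 + x^3/4


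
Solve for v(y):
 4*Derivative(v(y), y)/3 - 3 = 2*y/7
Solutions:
 v(y) = C1 + 3*y^2/28 + 9*y/4


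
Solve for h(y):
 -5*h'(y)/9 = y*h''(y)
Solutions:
 h(y) = C1 + C2*y^(4/9)


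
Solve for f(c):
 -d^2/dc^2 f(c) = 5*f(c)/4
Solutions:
 f(c) = C1*sin(sqrt(5)*c/2) + C2*cos(sqrt(5)*c/2)


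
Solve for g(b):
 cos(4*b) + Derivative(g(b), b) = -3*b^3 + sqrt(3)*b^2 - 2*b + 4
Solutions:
 g(b) = C1 - 3*b^4/4 + sqrt(3)*b^3/3 - b^2 + 4*b - sin(4*b)/4


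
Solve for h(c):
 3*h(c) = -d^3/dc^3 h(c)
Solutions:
 h(c) = C3*exp(-3^(1/3)*c) + (C1*sin(3^(5/6)*c/2) + C2*cos(3^(5/6)*c/2))*exp(3^(1/3)*c/2)


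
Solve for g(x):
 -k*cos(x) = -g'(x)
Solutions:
 g(x) = C1 + k*sin(x)


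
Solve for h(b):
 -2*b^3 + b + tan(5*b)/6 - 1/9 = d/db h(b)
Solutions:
 h(b) = C1 - b^4/2 + b^2/2 - b/9 - log(cos(5*b))/30


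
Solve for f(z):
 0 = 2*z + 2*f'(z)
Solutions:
 f(z) = C1 - z^2/2


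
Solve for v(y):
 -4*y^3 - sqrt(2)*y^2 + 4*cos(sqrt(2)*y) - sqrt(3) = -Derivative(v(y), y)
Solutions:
 v(y) = C1 + y^4 + sqrt(2)*y^3/3 + sqrt(3)*y - 2*sqrt(2)*sin(sqrt(2)*y)


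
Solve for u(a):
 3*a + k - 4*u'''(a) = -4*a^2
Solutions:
 u(a) = C1 + C2*a + C3*a^2 + a^5/60 + a^4/32 + a^3*k/24


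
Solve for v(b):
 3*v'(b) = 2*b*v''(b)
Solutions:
 v(b) = C1 + C2*b^(5/2)


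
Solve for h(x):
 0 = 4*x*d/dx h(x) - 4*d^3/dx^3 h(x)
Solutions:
 h(x) = C1 + Integral(C2*airyai(x) + C3*airybi(x), x)


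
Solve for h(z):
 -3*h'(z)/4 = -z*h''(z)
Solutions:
 h(z) = C1 + C2*z^(7/4)


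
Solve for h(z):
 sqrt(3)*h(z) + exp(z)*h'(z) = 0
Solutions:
 h(z) = C1*exp(sqrt(3)*exp(-z))


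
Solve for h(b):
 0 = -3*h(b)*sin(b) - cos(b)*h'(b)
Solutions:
 h(b) = C1*cos(b)^3


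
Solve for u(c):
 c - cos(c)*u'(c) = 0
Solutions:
 u(c) = C1 + Integral(c/cos(c), c)


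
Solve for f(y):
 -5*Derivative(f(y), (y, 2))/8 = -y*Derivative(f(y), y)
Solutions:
 f(y) = C1 + C2*erfi(2*sqrt(5)*y/5)


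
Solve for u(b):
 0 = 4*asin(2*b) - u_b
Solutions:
 u(b) = C1 + 4*b*asin(2*b) + 2*sqrt(1 - 4*b^2)


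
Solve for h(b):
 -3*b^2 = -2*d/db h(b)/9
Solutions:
 h(b) = C1 + 9*b^3/2


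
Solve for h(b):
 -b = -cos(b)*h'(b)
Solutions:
 h(b) = C1 + Integral(b/cos(b), b)


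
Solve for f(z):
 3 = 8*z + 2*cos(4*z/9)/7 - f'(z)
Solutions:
 f(z) = C1 + 4*z^2 - 3*z + 9*sin(4*z/9)/14


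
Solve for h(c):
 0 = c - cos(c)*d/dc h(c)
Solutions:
 h(c) = C1 + Integral(c/cos(c), c)


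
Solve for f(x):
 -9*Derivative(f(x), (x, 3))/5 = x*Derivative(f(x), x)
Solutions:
 f(x) = C1 + Integral(C2*airyai(-15^(1/3)*x/3) + C3*airybi(-15^(1/3)*x/3), x)


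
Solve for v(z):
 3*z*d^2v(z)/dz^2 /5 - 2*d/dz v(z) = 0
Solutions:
 v(z) = C1 + C2*z^(13/3)


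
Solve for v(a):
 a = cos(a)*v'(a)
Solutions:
 v(a) = C1 + Integral(a/cos(a), a)


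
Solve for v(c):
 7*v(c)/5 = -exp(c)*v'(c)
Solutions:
 v(c) = C1*exp(7*exp(-c)/5)


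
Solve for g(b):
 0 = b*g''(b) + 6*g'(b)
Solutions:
 g(b) = C1 + C2/b^5


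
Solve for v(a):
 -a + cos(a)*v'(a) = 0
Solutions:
 v(a) = C1 + Integral(a/cos(a), a)


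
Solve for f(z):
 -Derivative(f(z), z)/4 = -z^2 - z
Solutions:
 f(z) = C1 + 4*z^3/3 + 2*z^2


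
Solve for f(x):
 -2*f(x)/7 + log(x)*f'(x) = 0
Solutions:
 f(x) = C1*exp(2*li(x)/7)


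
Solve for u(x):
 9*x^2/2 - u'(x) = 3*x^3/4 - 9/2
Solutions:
 u(x) = C1 - 3*x^4/16 + 3*x^3/2 + 9*x/2


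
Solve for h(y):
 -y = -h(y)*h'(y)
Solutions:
 h(y) = -sqrt(C1 + y^2)
 h(y) = sqrt(C1 + y^2)


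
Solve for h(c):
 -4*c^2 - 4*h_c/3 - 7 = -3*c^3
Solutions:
 h(c) = C1 + 9*c^4/16 - c^3 - 21*c/4


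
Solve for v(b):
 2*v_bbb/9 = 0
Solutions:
 v(b) = C1 + C2*b + C3*b^2


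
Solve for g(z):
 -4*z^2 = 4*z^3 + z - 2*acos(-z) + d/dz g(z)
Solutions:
 g(z) = C1 - z^4 - 4*z^3/3 - z^2/2 + 2*z*acos(-z) + 2*sqrt(1 - z^2)


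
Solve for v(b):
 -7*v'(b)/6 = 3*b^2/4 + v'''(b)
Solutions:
 v(b) = C1 + C2*sin(sqrt(42)*b/6) + C3*cos(sqrt(42)*b/6) - 3*b^3/14 + 54*b/49


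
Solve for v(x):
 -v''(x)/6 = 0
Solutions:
 v(x) = C1 + C2*x


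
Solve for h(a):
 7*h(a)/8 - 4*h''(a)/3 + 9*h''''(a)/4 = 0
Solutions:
 h(a) = (C1*sin(2^(3/4)*sqrt(3)*7^(1/4)*a*sin(atan(sqrt(878)/16)/2)/6) + C2*cos(2^(3/4)*sqrt(3)*7^(1/4)*a*sin(atan(sqrt(878)/16)/2)/6))*exp(-2^(3/4)*sqrt(3)*7^(1/4)*a*cos(atan(sqrt(878)/16)/2)/6) + (C3*sin(2^(3/4)*sqrt(3)*7^(1/4)*a*sin(atan(sqrt(878)/16)/2)/6) + C4*cos(2^(3/4)*sqrt(3)*7^(1/4)*a*sin(atan(sqrt(878)/16)/2)/6))*exp(2^(3/4)*sqrt(3)*7^(1/4)*a*cos(atan(sqrt(878)/16)/2)/6)


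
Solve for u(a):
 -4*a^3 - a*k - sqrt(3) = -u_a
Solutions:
 u(a) = C1 + a^4 + a^2*k/2 + sqrt(3)*a


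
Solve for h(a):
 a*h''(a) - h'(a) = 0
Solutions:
 h(a) = C1 + C2*a^2


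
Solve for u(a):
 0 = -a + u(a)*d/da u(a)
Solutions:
 u(a) = -sqrt(C1 + a^2)
 u(a) = sqrt(C1 + a^2)


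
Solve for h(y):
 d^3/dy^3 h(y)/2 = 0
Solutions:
 h(y) = C1 + C2*y + C3*y^2


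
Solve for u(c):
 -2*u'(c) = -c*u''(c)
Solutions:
 u(c) = C1 + C2*c^3


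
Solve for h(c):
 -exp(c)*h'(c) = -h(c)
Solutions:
 h(c) = C1*exp(-exp(-c))


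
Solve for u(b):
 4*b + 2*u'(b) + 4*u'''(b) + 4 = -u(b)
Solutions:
 u(b) = C1*exp(-3^(1/3)*b*(-(9 + sqrt(105))^(1/3) + 2*3^(1/3)/(9 + sqrt(105))^(1/3))/12)*sin(3^(1/6)*b*(6/(9 + sqrt(105))^(1/3) + 3^(2/3)*(9 + sqrt(105))^(1/3))/12) + C2*exp(-3^(1/3)*b*(-(9 + sqrt(105))^(1/3) + 2*3^(1/3)/(9 + sqrt(105))^(1/3))/12)*cos(3^(1/6)*b*(6/(9 + sqrt(105))^(1/3) + 3^(2/3)*(9 + sqrt(105))^(1/3))/12) + C3*exp(3^(1/3)*b*(-(9 + sqrt(105))^(1/3) + 2*3^(1/3)/(9 + sqrt(105))^(1/3))/6) - 4*b + 4


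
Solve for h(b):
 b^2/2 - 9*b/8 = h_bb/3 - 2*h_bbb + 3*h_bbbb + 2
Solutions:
 h(b) = C1 + C4*exp(b/3) + b^4/8 + 39*b^3/16 + 219*b^2/8 + b*(C2 + C3*exp(b)^(1/3))


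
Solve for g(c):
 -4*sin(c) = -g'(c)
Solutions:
 g(c) = C1 - 4*cos(c)


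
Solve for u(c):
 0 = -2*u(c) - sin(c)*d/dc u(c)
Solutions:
 u(c) = C1*(cos(c) + 1)/(cos(c) - 1)


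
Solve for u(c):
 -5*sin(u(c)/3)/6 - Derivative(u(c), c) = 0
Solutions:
 5*c/6 + 3*log(cos(u(c)/3) - 1)/2 - 3*log(cos(u(c)/3) + 1)/2 = C1


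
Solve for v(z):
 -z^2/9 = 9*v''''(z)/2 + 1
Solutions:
 v(z) = C1 + C2*z + C3*z^2 + C4*z^3 - z^6/14580 - z^4/108


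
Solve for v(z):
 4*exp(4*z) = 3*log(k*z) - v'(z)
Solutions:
 v(z) = C1 + 3*z*log(k*z) - 3*z - exp(4*z)


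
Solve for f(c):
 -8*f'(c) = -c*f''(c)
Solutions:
 f(c) = C1 + C2*c^9


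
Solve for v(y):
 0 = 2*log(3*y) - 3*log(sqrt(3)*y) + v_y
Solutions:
 v(y) = C1 + y*log(y) - y - y*log(3)/2


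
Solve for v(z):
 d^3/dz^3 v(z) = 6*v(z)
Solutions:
 v(z) = C3*exp(6^(1/3)*z) + (C1*sin(2^(1/3)*3^(5/6)*z/2) + C2*cos(2^(1/3)*3^(5/6)*z/2))*exp(-6^(1/3)*z/2)


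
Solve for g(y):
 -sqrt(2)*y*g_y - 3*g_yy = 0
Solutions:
 g(y) = C1 + C2*erf(2^(3/4)*sqrt(3)*y/6)


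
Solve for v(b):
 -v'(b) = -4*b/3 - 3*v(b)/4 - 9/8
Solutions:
 v(b) = C1*exp(3*b/4) - 16*b/9 - 209/54


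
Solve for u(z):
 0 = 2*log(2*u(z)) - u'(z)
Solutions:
 -Integral(1/(log(_y) + log(2)), (_y, u(z)))/2 = C1 - z


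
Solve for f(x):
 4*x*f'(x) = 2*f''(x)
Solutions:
 f(x) = C1 + C2*erfi(x)


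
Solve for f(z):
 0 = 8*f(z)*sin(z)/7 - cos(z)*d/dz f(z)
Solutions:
 f(z) = C1/cos(z)^(8/7)


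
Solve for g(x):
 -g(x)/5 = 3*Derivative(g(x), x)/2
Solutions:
 g(x) = C1*exp(-2*x/15)


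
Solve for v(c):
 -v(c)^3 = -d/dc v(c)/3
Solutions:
 v(c) = -sqrt(2)*sqrt(-1/(C1 + 3*c))/2
 v(c) = sqrt(2)*sqrt(-1/(C1 + 3*c))/2


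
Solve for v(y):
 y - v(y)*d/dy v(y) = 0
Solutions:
 v(y) = -sqrt(C1 + y^2)
 v(y) = sqrt(C1 + y^2)


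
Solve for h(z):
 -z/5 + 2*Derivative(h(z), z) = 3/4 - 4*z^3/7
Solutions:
 h(z) = C1 - z^4/14 + z^2/20 + 3*z/8


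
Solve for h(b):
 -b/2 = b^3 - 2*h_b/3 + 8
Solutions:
 h(b) = C1 + 3*b^4/8 + 3*b^2/8 + 12*b


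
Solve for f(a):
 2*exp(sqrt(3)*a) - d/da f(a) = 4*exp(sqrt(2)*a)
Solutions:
 f(a) = C1 - 2*sqrt(2)*exp(sqrt(2)*a) + 2*sqrt(3)*exp(sqrt(3)*a)/3


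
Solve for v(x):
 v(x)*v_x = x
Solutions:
 v(x) = -sqrt(C1 + x^2)
 v(x) = sqrt(C1 + x^2)


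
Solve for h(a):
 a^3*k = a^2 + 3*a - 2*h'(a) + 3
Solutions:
 h(a) = C1 - a^4*k/8 + a^3/6 + 3*a^2/4 + 3*a/2


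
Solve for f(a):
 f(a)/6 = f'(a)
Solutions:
 f(a) = C1*exp(a/6)


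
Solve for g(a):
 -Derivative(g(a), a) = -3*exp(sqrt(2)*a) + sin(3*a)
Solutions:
 g(a) = C1 + 3*sqrt(2)*exp(sqrt(2)*a)/2 + cos(3*a)/3


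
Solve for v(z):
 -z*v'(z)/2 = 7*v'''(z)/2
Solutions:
 v(z) = C1 + Integral(C2*airyai(-7^(2/3)*z/7) + C3*airybi(-7^(2/3)*z/7), z)


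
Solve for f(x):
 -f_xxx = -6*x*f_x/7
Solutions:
 f(x) = C1 + Integral(C2*airyai(6^(1/3)*7^(2/3)*x/7) + C3*airybi(6^(1/3)*7^(2/3)*x/7), x)


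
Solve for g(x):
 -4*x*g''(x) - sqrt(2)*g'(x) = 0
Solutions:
 g(x) = C1 + C2*x^(1 - sqrt(2)/4)


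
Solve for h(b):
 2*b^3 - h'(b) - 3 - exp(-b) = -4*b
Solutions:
 h(b) = C1 + b^4/2 + 2*b^2 - 3*b + exp(-b)


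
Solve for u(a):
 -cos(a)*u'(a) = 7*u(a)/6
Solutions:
 u(a) = C1*(sin(a) - 1)^(7/12)/(sin(a) + 1)^(7/12)


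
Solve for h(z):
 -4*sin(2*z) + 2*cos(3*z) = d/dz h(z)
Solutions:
 h(z) = C1 + 2*sin(3*z)/3 + 2*cos(2*z)


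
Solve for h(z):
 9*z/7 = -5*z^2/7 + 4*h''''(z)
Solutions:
 h(z) = C1 + C2*z + C3*z^2 + C4*z^3 + z^6/2016 + 3*z^5/1120


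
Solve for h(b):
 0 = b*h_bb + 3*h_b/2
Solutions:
 h(b) = C1 + C2/sqrt(b)


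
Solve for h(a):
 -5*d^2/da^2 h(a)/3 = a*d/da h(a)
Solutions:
 h(a) = C1 + C2*erf(sqrt(30)*a/10)


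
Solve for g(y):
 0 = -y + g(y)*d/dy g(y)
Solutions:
 g(y) = -sqrt(C1 + y^2)
 g(y) = sqrt(C1 + y^2)


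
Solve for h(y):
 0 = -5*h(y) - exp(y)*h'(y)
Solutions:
 h(y) = C1*exp(5*exp(-y))


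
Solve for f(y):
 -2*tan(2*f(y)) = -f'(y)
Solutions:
 f(y) = -asin(C1*exp(4*y))/2 + pi/2
 f(y) = asin(C1*exp(4*y))/2


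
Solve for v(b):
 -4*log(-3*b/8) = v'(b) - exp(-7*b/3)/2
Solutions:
 v(b) = C1 - 4*b*log(-b) + 4*b*(-log(3) + 1 + 3*log(2)) - 3*exp(-7*b/3)/14


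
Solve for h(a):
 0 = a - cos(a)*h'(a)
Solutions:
 h(a) = C1 + Integral(a/cos(a), a)


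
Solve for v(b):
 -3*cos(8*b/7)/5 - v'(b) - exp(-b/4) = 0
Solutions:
 v(b) = C1 - 21*sin(8*b/7)/40 + 4*exp(-b/4)


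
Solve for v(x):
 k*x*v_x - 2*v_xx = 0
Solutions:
 v(x) = Piecewise((-sqrt(pi)*C1*erf(x*sqrt(-k)/2)/sqrt(-k) - C2, (k > 0) | (k < 0)), (-C1*x - C2, True))


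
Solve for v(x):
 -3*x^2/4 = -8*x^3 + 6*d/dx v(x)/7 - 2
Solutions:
 v(x) = C1 + 7*x^4/3 - 7*x^3/24 + 7*x/3


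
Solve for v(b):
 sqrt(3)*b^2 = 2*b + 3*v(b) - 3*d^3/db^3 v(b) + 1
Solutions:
 v(b) = C3*exp(b) + sqrt(3)*b^2/3 - 2*b/3 + (C1*sin(sqrt(3)*b/2) + C2*cos(sqrt(3)*b/2))*exp(-b/2) - 1/3


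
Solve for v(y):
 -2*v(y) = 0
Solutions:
 v(y) = 0


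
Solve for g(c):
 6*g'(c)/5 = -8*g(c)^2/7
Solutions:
 g(c) = 21/(C1 + 20*c)
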